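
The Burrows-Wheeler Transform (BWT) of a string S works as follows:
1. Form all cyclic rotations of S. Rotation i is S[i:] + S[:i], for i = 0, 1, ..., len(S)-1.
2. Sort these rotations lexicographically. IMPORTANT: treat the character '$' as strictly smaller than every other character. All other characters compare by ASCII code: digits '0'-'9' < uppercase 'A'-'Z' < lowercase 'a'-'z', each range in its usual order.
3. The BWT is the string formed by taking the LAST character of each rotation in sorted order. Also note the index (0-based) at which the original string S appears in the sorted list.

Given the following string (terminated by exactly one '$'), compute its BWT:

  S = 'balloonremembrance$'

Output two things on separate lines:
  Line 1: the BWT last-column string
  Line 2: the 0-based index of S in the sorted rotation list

Answer: ebr$mncmraleeaoolbn
3

Derivation:
All 19 rotations (rotation i = S[i:]+S[:i]):
  rot[0] = balloonremembrance$
  rot[1] = alloonremembrance$b
  rot[2] = lloonremembrance$ba
  rot[3] = loonremembrance$bal
  rot[4] = oonremembrance$ball
  rot[5] = onremembrance$ballo
  rot[6] = nremembrance$balloo
  rot[7] = remembrance$balloon
  rot[8] = emembrance$balloonr
  rot[9] = membrance$balloonre
  rot[10] = embrance$balloonrem
  rot[11] = mbrance$balloonreme
  rot[12] = brance$balloonremem
  rot[13] = rance$balloonrememb
  rot[14] = ance$balloonremembr
  rot[15] = nce$balloonremembra
  rot[16] = ce$balloonremembran
  rot[17] = e$balloonremembranc
  rot[18] = $balloonremembrance
Sorted (with $ < everything):
  sorted[0] = $balloonremembrance  (last char: 'e')
  sorted[1] = alloonremembrance$b  (last char: 'b')
  sorted[2] = ance$balloonremembr  (last char: 'r')
  sorted[3] = balloonremembrance$  (last char: '$')
  sorted[4] = brance$balloonremem  (last char: 'm')
  sorted[5] = ce$balloonremembran  (last char: 'n')
  sorted[6] = e$balloonremembranc  (last char: 'c')
  sorted[7] = embrance$balloonrem  (last char: 'm')
  sorted[8] = emembrance$balloonr  (last char: 'r')
  sorted[9] = lloonremembrance$ba  (last char: 'a')
  sorted[10] = loonremembrance$bal  (last char: 'l')
  sorted[11] = mbrance$balloonreme  (last char: 'e')
  sorted[12] = membrance$balloonre  (last char: 'e')
  sorted[13] = nce$balloonremembra  (last char: 'a')
  sorted[14] = nremembrance$balloo  (last char: 'o')
  sorted[15] = onremembrance$ballo  (last char: 'o')
  sorted[16] = oonremembrance$ball  (last char: 'l')
  sorted[17] = rance$balloonrememb  (last char: 'b')
  sorted[18] = remembrance$balloon  (last char: 'n')
Last column: ebr$mncmraleeaoolbn
Original string S is at sorted index 3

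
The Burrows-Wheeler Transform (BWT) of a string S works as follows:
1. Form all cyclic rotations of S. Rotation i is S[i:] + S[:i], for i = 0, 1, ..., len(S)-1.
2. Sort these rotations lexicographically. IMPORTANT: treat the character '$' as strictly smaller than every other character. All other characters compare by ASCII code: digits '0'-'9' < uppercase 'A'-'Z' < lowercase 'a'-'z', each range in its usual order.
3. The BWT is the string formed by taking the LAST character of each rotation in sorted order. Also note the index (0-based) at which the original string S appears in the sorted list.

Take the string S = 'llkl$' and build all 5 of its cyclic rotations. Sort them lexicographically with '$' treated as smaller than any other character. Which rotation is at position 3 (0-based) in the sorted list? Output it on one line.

Answer: lkl$l

Derivation:
All 5 rotations (rotation i = S[i:]+S[:i]):
  rot[0] = llkl$
  rot[1] = lkl$l
  rot[2] = kl$ll
  rot[3] = l$llk
  rot[4] = $llkl
Sorted (with $ < everything):
  sorted[0] = $llkl
  sorted[1] = kl$ll
  sorted[2] = l$llk
  sorted[3] = lkl$l
  sorted[4] = llkl$
sorted[3] = lkl$l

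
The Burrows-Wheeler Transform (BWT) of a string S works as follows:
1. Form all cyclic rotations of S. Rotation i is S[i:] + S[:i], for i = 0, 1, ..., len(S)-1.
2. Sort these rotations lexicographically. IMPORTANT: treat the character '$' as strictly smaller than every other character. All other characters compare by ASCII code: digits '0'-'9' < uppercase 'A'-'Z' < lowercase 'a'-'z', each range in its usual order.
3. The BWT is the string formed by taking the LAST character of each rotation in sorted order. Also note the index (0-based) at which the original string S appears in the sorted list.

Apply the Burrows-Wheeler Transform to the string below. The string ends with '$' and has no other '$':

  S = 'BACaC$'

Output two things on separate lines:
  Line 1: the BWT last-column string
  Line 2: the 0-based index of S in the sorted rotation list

All 6 rotations (rotation i = S[i:]+S[:i]):
  rot[0] = BACaC$
  rot[1] = ACaC$B
  rot[2] = CaC$BA
  rot[3] = aC$BAC
  rot[4] = C$BACa
  rot[5] = $BACaC
Sorted (with $ < everything):
  sorted[0] = $BACaC  (last char: 'C')
  sorted[1] = ACaC$B  (last char: 'B')
  sorted[2] = BACaC$  (last char: '$')
  sorted[3] = C$BACa  (last char: 'a')
  sorted[4] = CaC$BA  (last char: 'A')
  sorted[5] = aC$BAC  (last char: 'C')
Last column: CB$aAC
Original string S is at sorted index 2

Answer: CB$aAC
2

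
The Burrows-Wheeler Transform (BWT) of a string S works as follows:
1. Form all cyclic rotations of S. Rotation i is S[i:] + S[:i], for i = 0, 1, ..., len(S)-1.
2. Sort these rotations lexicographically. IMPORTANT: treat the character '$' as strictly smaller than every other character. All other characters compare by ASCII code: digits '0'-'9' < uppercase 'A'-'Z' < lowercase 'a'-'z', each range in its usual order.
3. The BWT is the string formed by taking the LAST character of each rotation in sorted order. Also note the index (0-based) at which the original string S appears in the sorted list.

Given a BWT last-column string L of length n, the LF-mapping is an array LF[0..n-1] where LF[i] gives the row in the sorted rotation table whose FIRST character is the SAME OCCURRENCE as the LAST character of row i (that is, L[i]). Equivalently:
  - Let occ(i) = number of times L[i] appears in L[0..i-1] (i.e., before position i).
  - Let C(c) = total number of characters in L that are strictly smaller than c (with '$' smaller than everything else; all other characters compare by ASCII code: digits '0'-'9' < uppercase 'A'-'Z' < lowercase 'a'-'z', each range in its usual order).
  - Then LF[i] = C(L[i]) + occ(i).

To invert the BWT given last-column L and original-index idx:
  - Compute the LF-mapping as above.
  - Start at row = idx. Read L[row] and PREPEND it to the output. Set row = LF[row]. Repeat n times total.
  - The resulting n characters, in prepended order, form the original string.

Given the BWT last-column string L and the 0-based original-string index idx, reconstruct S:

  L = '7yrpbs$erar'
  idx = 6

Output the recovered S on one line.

Answer: raspberry7$

Derivation:
LF mapping: 1 10 6 5 3 9 0 4 7 2 8
Walk LF starting at row 6, prepending L[row]:
  step 1: row=6, L[6]='$', prepend. Next row=LF[6]=0
  step 2: row=0, L[0]='7', prepend. Next row=LF[0]=1
  step 3: row=1, L[1]='y', prepend. Next row=LF[1]=10
  step 4: row=10, L[10]='r', prepend. Next row=LF[10]=8
  step 5: row=8, L[8]='r', prepend. Next row=LF[8]=7
  step 6: row=7, L[7]='e', prepend. Next row=LF[7]=4
  step 7: row=4, L[4]='b', prepend. Next row=LF[4]=3
  step 8: row=3, L[3]='p', prepend. Next row=LF[3]=5
  step 9: row=5, L[5]='s', prepend. Next row=LF[5]=9
  step 10: row=9, L[9]='a', prepend. Next row=LF[9]=2
  step 11: row=2, L[2]='r', prepend. Next row=LF[2]=6
Reversed output: raspberry7$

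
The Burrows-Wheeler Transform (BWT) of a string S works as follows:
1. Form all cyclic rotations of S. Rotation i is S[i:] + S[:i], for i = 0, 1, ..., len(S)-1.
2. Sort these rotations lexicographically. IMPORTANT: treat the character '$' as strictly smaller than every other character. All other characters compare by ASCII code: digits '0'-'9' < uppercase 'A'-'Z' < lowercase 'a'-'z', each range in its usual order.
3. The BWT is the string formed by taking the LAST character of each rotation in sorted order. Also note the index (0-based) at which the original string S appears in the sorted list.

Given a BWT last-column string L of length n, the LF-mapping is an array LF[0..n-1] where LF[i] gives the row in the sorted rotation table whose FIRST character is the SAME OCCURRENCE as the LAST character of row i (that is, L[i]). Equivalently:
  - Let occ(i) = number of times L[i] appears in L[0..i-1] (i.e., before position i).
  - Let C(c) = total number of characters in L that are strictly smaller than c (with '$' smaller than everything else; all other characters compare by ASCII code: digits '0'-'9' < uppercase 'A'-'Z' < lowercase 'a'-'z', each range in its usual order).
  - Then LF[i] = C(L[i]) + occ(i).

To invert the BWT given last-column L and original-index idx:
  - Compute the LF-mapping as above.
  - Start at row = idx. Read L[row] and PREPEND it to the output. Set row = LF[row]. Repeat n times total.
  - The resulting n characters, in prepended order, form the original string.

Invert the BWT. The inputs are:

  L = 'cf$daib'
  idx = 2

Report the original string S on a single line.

Answer: bifadc$

Derivation:
LF mapping: 3 5 0 4 1 6 2
Walk LF starting at row 2, prepending L[row]:
  step 1: row=2, L[2]='$', prepend. Next row=LF[2]=0
  step 2: row=0, L[0]='c', prepend. Next row=LF[0]=3
  step 3: row=3, L[3]='d', prepend. Next row=LF[3]=4
  step 4: row=4, L[4]='a', prepend. Next row=LF[4]=1
  step 5: row=1, L[1]='f', prepend. Next row=LF[1]=5
  step 6: row=5, L[5]='i', prepend. Next row=LF[5]=6
  step 7: row=6, L[6]='b', prepend. Next row=LF[6]=2
Reversed output: bifadc$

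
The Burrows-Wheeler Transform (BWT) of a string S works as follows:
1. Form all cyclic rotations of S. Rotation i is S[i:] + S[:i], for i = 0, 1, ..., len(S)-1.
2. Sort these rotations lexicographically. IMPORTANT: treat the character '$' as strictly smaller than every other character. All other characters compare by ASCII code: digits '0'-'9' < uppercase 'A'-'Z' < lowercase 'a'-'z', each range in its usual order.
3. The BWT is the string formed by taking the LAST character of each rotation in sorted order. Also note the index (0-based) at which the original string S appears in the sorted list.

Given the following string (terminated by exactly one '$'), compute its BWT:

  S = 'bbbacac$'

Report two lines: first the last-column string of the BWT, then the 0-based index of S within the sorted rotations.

Answer: ccbbb$aa
5

Derivation:
All 8 rotations (rotation i = S[i:]+S[:i]):
  rot[0] = bbbacac$
  rot[1] = bbacac$b
  rot[2] = bacac$bb
  rot[3] = acac$bbb
  rot[4] = cac$bbba
  rot[5] = ac$bbbac
  rot[6] = c$bbbaca
  rot[7] = $bbbacac
Sorted (with $ < everything):
  sorted[0] = $bbbacac  (last char: 'c')
  sorted[1] = ac$bbbac  (last char: 'c')
  sorted[2] = acac$bbb  (last char: 'b')
  sorted[3] = bacac$bb  (last char: 'b')
  sorted[4] = bbacac$b  (last char: 'b')
  sorted[5] = bbbacac$  (last char: '$')
  sorted[6] = c$bbbaca  (last char: 'a')
  sorted[7] = cac$bbba  (last char: 'a')
Last column: ccbbb$aa
Original string S is at sorted index 5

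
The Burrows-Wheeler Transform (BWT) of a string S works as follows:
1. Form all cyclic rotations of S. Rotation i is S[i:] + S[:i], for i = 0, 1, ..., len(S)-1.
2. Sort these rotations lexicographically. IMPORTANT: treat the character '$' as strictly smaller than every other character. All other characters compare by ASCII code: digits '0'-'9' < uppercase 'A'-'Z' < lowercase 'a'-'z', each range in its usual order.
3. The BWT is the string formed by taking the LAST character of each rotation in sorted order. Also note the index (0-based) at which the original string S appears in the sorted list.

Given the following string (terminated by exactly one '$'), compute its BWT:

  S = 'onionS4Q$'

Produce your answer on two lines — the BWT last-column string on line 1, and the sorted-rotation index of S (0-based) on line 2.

Answer: QS4nnooi$
8

Derivation:
All 9 rotations (rotation i = S[i:]+S[:i]):
  rot[0] = onionS4Q$
  rot[1] = nionS4Q$o
  rot[2] = ionS4Q$on
  rot[3] = onS4Q$oni
  rot[4] = nS4Q$onio
  rot[5] = S4Q$onion
  rot[6] = 4Q$onionS
  rot[7] = Q$onionS4
  rot[8] = $onionS4Q
Sorted (with $ < everything):
  sorted[0] = $onionS4Q  (last char: 'Q')
  sorted[1] = 4Q$onionS  (last char: 'S')
  sorted[2] = Q$onionS4  (last char: '4')
  sorted[3] = S4Q$onion  (last char: 'n')
  sorted[4] = ionS4Q$on  (last char: 'n')
  sorted[5] = nS4Q$onio  (last char: 'o')
  sorted[6] = nionS4Q$o  (last char: 'o')
  sorted[7] = onS4Q$oni  (last char: 'i')
  sorted[8] = onionS4Q$  (last char: '$')
Last column: QS4nnooi$
Original string S is at sorted index 8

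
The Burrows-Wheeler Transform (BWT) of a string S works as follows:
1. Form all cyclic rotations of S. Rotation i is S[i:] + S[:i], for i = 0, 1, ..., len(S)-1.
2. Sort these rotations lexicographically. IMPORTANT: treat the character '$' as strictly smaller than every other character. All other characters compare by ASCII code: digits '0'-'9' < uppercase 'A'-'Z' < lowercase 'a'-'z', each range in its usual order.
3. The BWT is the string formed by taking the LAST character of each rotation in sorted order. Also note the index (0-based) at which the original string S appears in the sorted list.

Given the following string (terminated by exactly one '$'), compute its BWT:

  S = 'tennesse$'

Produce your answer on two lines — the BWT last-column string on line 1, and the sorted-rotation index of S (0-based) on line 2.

All 9 rotations (rotation i = S[i:]+S[:i]):
  rot[0] = tennesse$
  rot[1] = ennesse$t
  rot[2] = nnesse$te
  rot[3] = nesse$ten
  rot[4] = esse$tenn
  rot[5] = sse$tenne
  rot[6] = se$tennes
  rot[7] = e$tenness
  rot[8] = $tennesse
Sorted (with $ < everything):
  sorted[0] = $tennesse  (last char: 'e')
  sorted[1] = e$tenness  (last char: 's')
  sorted[2] = ennesse$t  (last char: 't')
  sorted[3] = esse$tenn  (last char: 'n')
  sorted[4] = nesse$ten  (last char: 'n')
  sorted[5] = nnesse$te  (last char: 'e')
  sorted[6] = se$tennes  (last char: 's')
  sorted[7] = sse$tenne  (last char: 'e')
  sorted[8] = tennesse$  (last char: '$')
Last column: estnnese$
Original string S is at sorted index 8

Answer: estnnese$
8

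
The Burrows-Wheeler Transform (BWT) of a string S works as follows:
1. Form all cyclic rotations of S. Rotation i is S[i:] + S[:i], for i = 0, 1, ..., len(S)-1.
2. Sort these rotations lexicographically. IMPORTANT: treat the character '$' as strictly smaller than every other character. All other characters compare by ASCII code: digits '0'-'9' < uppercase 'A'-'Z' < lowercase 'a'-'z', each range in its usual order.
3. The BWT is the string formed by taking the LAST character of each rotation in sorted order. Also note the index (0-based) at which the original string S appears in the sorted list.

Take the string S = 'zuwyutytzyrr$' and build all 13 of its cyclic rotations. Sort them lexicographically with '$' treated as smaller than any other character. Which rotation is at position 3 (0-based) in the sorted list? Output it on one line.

All 13 rotations (rotation i = S[i:]+S[:i]):
  rot[0] = zuwyutytzyrr$
  rot[1] = uwyutytzyrr$z
  rot[2] = wyutytzyrr$zu
  rot[3] = yutytzyrr$zuw
  rot[4] = utytzyrr$zuwy
  rot[5] = tytzyrr$zuwyu
  rot[6] = ytzyrr$zuwyut
  rot[7] = tzyrr$zuwyuty
  rot[8] = zyrr$zuwyutyt
  rot[9] = yrr$zuwyutytz
  rot[10] = rr$zuwyutytzy
  rot[11] = r$zuwyutytzyr
  rot[12] = $zuwyutytzyrr
Sorted (with $ < everything):
  sorted[0] = $zuwyutytzyrr
  sorted[1] = r$zuwyutytzyr
  sorted[2] = rr$zuwyutytzy
  sorted[3] = tytzyrr$zuwyu
  sorted[4] = tzyrr$zuwyuty
  sorted[5] = utytzyrr$zuwy
  sorted[6] = uwyutytzyrr$z
  sorted[7] = wyutytzyrr$zu
  sorted[8] = yrr$zuwyutytz
  sorted[9] = ytzyrr$zuwyut
  sorted[10] = yutytzyrr$zuw
  sorted[11] = zuwyutytzyrr$
  sorted[12] = zyrr$zuwyutyt
sorted[3] = tytzyrr$zuwyu

Answer: tytzyrr$zuwyu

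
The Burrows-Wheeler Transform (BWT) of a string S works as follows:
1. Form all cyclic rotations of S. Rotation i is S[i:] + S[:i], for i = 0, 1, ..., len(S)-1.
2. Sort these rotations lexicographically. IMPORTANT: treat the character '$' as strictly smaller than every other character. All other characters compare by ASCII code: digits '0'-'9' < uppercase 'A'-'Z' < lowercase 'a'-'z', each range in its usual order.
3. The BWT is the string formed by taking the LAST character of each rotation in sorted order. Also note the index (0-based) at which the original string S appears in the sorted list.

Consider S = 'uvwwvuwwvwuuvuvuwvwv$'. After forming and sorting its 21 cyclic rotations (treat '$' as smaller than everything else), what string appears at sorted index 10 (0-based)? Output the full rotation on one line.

All 21 rotations (rotation i = S[i:]+S[:i]):
  rot[0] = uvwwvuwwvwuuvuvuwvwv$
  rot[1] = vwwvuwwvwuuvuvuwvwv$u
  rot[2] = wwvuwwvwuuvuvuwvwv$uv
  rot[3] = wvuwwvwuuvuvuwvwv$uvw
  rot[4] = vuwwvwuuvuvuwvwv$uvww
  rot[5] = uwwvwuuvuvuwvwv$uvwwv
  rot[6] = wwvwuuvuvuwvwv$uvwwvu
  rot[7] = wvwuuvuvuwvwv$uvwwvuw
  rot[8] = vwuuvuvuwvwv$uvwwvuww
  rot[9] = wuuvuvuwvwv$uvwwvuwwv
  rot[10] = uuvuvuwvwv$uvwwvuwwvw
  rot[11] = uvuvuwvwv$uvwwvuwwvwu
  rot[12] = vuvuwvwv$uvwwvuwwvwuu
  rot[13] = uvuwvwv$uvwwvuwwvwuuv
  rot[14] = vuwvwv$uvwwvuwwvwuuvu
  rot[15] = uwvwv$uvwwvuwwvwuuvuv
  rot[16] = wvwv$uvwwvuwwvwuuvuvu
  rot[17] = vwv$uvwwvuwwvwuuvuvuw
  rot[18] = wv$uvwwvuwwvwuuvuvuwv
  rot[19] = v$uvwwvuwwvwuuvuvuwvw
  rot[20] = $uvwwvuwwvwuuvuvuwvwv
Sorted (with $ < everything):
  sorted[0] = $uvwwvuwwvwuuvuvuwvwv
  sorted[1] = uuvuvuwvwv$uvwwvuwwvw
  sorted[2] = uvuvuwvwv$uvwwvuwwvwu
  sorted[3] = uvuwvwv$uvwwvuwwvwuuv
  sorted[4] = uvwwvuwwvwuuvuvuwvwv$
  sorted[5] = uwvwv$uvwwvuwwvwuuvuv
  sorted[6] = uwwvwuuvuvuwvwv$uvwwv
  sorted[7] = v$uvwwvuwwvwuuvuvuwvw
  sorted[8] = vuvuwvwv$uvwwvuwwvwuu
  sorted[9] = vuwvwv$uvwwvuwwvwuuvu
  sorted[10] = vuwwvwuuvuvuwvwv$uvww
  sorted[11] = vwuuvuvuwvwv$uvwwvuww
  sorted[12] = vwv$uvwwvuwwvwuuvuvuw
  sorted[13] = vwwvuwwvwuuvuvuwvwv$u
  sorted[14] = wuuvuvuwvwv$uvwwvuwwv
  sorted[15] = wv$uvwwvuwwvwuuvuvuwv
  sorted[16] = wvuwwvwuuvuvuwvwv$uvw
  sorted[17] = wvwuuvuvuwvwv$uvwwvuw
  sorted[18] = wvwv$uvwwvuwwvwuuvuvu
  sorted[19] = wwvuwwvwuuvuvuwvwv$uv
  sorted[20] = wwvwuuvuvuwvwv$uvwwvu
sorted[10] = vuwwvwuuvuvuwvwv$uvww

Answer: vuwwvwuuvuvuwvwv$uvww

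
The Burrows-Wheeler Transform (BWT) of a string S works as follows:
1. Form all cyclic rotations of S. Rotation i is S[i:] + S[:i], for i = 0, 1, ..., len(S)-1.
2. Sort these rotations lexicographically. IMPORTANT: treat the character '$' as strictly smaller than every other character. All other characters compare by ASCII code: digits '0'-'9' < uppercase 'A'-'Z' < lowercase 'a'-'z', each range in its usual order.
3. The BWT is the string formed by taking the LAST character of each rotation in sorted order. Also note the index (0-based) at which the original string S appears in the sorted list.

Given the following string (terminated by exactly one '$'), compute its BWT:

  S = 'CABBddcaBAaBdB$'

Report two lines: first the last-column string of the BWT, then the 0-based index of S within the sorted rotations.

Answer: BCBdaAaB$cAdBdB
8

Derivation:
All 15 rotations (rotation i = S[i:]+S[:i]):
  rot[0] = CABBddcaBAaBdB$
  rot[1] = ABBddcaBAaBdB$C
  rot[2] = BBddcaBAaBdB$CA
  rot[3] = BddcaBAaBdB$CAB
  rot[4] = ddcaBAaBdB$CABB
  rot[5] = dcaBAaBdB$CABBd
  rot[6] = caBAaBdB$CABBdd
  rot[7] = aBAaBdB$CABBddc
  rot[8] = BAaBdB$CABBddca
  rot[9] = AaBdB$CABBddcaB
  rot[10] = aBdB$CABBddcaBA
  rot[11] = BdB$CABBddcaBAa
  rot[12] = dB$CABBddcaBAaB
  rot[13] = B$CABBddcaBAaBd
  rot[14] = $CABBddcaBAaBdB
Sorted (with $ < everything):
  sorted[0] = $CABBddcaBAaBdB  (last char: 'B')
  sorted[1] = ABBddcaBAaBdB$C  (last char: 'C')
  sorted[2] = AaBdB$CABBddcaB  (last char: 'B')
  sorted[3] = B$CABBddcaBAaBd  (last char: 'd')
  sorted[4] = BAaBdB$CABBddca  (last char: 'a')
  sorted[5] = BBddcaBAaBdB$CA  (last char: 'A')
  sorted[6] = BdB$CABBddcaBAa  (last char: 'a')
  sorted[7] = BddcaBAaBdB$CAB  (last char: 'B')
  sorted[8] = CABBddcaBAaBdB$  (last char: '$')
  sorted[9] = aBAaBdB$CABBddc  (last char: 'c')
  sorted[10] = aBdB$CABBddcaBA  (last char: 'A')
  sorted[11] = caBAaBdB$CABBdd  (last char: 'd')
  sorted[12] = dB$CABBddcaBAaB  (last char: 'B')
  sorted[13] = dcaBAaBdB$CABBd  (last char: 'd')
  sorted[14] = ddcaBAaBdB$CABB  (last char: 'B')
Last column: BCBdaAaB$cAdBdB
Original string S is at sorted index 8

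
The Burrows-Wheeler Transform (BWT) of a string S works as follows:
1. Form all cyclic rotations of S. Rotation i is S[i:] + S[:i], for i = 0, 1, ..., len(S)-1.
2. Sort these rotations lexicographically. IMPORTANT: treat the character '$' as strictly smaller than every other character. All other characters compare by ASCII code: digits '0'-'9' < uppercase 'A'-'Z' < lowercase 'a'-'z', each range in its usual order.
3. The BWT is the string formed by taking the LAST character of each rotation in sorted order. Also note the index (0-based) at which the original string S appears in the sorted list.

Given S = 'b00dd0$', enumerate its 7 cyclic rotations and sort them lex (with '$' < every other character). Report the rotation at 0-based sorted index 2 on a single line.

All 7 rotations (rotation i = S[i:]+S[:i]):
  rot[0] = b00dd0$
  rot[1] = 00dd0$b
  rot[2] = 0dd0$b0
  rot[3] = dd0$b00
  rot[4] = d0$b00d
  rot[5] = 0$b00dd
  rot[6] = $b00dd0
Sorted (with $ < everything):
  sorted[0] = $b00dd0
  sorted[1] = 0$b00dd
  sorted[2] = 00dd0$b
  sorted[3] = 0dd0$b0
  sorted[4] = b00dd0$
  sorted[5] = d0$b00d
  sorted[6] = dd0$b00
sorted[2] = 00dd0$b

Answer: 00dd0$b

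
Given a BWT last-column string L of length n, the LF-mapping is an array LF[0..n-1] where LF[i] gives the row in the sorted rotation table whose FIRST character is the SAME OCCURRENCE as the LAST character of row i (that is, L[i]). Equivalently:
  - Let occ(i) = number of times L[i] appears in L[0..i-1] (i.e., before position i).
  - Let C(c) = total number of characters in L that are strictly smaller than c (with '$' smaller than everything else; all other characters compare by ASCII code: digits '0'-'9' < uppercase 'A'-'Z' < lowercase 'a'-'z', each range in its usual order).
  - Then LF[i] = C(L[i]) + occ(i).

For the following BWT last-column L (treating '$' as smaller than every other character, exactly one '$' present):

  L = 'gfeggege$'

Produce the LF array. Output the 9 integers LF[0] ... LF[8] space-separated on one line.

Answer: 5 4 1 6 7 2 8 3 0

Derivation:
Char counts: '$':1, 'e':3, 'f':1, 'g':4
C (first-col start): C('$')=0, C('e')=1, C('f')=4, C('g')=5
L[0]='g': occ=0, LF[0]=C('g')+0=5+0=5
L[1]='f': occ=0, LF[1]=C('f')+0=4+0=4
L[2]='e': occ=0, LF[2]=C('e')+0=1+0=1
L[3]='g': occ=1, LF[3]=C('g')+1=5+1=6
L[4]='g': occ=2, LF[4]=C('g')+2=5+2=7
L[5]='e': occ=1, LF[5]=C('e')+1=1+1=2
L[6]='g': occ=3, LF[6]=C('g')+3=5+3=8
L[7]='e': occ=2, LF[7]=C('e')+2=1+2=3
L[8]='$': occ=0, LF[8]=C('$')+0=0+0=0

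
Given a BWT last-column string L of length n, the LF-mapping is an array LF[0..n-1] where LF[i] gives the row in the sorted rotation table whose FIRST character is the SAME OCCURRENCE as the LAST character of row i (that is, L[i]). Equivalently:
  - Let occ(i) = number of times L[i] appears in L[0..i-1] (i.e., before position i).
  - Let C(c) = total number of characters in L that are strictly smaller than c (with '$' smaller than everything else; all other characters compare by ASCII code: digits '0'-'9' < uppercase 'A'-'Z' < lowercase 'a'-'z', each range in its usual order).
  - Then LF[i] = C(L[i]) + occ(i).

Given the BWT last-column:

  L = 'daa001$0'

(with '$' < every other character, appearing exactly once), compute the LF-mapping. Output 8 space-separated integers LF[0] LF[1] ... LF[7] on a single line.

Char counts: '$':1, '0':3, '1':1, 'a':2, 'd':1
C (first-col start): C('$')=0, C('0')=1, C('1')=4, C('a')=5, C('d')=7
L[0]='d': occ=0, LF[0]=C('d')+0=7+0=7
L[1]='a': occ=0, LF[1]=C('a')+0=5+0=5
L[2]='a': occ=1, LF[2]=C('a')+1=5+1=6
L[3]='0': occ=0, LF[3]=C('0')+0=1+0=1
L[4]='0': occ=1, LF[4]=C('0')+1=1+1=2
L[5]='1': occ=0, LF[5]=C('1')+0=4+0=4
L[6]='$': occ=0, LF[6]=C('$')+0=0+0=0
L[7]='0': occ=2, LF[7]=C('0')+2=1+2=3

Answer: 7 5 6 1 2 4 0 3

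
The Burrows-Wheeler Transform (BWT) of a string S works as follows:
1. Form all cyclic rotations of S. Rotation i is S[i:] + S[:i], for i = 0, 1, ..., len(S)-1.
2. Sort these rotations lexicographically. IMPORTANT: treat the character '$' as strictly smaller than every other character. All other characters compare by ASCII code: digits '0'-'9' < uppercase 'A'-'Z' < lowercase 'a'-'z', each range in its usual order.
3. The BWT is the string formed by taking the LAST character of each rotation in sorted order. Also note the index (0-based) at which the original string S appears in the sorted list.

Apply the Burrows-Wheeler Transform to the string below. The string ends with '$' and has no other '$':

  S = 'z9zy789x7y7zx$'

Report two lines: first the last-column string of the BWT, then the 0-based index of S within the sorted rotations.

All 14 rotations (rotation i = S[i:]+S[:i]):
  rot[0] = z9zy789x7y7zx$
  rot[1] = 9zy789x7y7zx$z
  rot[2] = zy789x7y7zx$z9
  rot[3] = y789x7y7zx$z9z
  rot[4] = 789x7y7zx$z9zy
  rot[5] = 89x7y7zx$z9zy7
  rot[6] = 9x7y7zx$z9zy78
  rot[7] = x7y7zx$z9zy789
  rot[8] = 7y7zx$z9zy789x
  rot[9] = y7zx$z9zy789x7
  rot[10] = 7zx$z9zy789x7y
  rot[11] = zx$z9zy789x7y7
  rot[12] = x$z9zy789x7y7z
  rot[13] = $z9zy789x7y7zx
Sorted (with $ < everything):
  sorted[0] = $z9zy789x7y7zx  (last char: 'x')
  sorted[1] = 789x7y7zx$z9zy  (last char: 'y')
  sorted[2] = 7y7zx$z9zy789x  (last char: 'x')
  sorted[3] = 7zx$z9zy789x7y  (last char: 'y')
  sorted[4] = 89x7y7zx$z9zy7  (last char: '7')
  sorted[5] = 9x7y7zx$z9zy78  (last char: '8')
  sorted[6] = 9zy789x7y7zx$z  (last char: 'z')
  sorted[7] = x$z9zy789x7y7z  (last char: 'z')
  sorted[8] = x7y7zx$z9zy789  (last char: '9')
  sorted[9] = y789x7y7zx$z9z  (last char: 'z')
  sorted[10] = y7zx$z9zy789x7  (last char: '7')
  sorted[11] = z9zy789x7y7zx$  (last char: '$')
  sorted[12] = zx$z9zy789x7y7  (last char: '7')
  sorted[13] = zy789x7y7zx$z9  (last char: '9')
Last column: xyxy78zz9z7$79
Original string S is at sorted index 11

Answer: xyxy78zz9z7$79
11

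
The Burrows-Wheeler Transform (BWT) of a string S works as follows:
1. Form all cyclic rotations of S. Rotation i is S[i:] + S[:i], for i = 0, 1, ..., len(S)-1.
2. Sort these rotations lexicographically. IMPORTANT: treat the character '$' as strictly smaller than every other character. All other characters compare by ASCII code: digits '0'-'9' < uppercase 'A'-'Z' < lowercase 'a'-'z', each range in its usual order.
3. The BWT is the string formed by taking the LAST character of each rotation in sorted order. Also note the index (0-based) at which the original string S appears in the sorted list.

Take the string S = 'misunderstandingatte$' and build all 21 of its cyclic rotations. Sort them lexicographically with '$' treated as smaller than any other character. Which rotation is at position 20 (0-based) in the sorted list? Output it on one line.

Answer: understandingatte$mis

Derivation:
All 21 rotations (rotation i = S[i:]+S[:i]):
  rot[0] = misunderstandingatte$
  rot[1] = isunderstandingatte$m
  rot[2] = sunderstandingatte$mi
  rot[3] = understandingatte$mis
  rot[4] = nderstandingatte$misu
  rot[5] = derstandingatte$misun
  rot[6] = erstandingatte$misund
  rot[7] = rstandingatte$misunde
  rot[8] = standingatte$misunder
  rot[9] = tandingatte$misunders
  rot[10] = andingatte$misunderst
  rot[11] = ndingatte$misundersta
  rot[12] = dingatte$misunderstan
  rot[13] = ingatte$misunderstand
  rot[14] = ngatte$misunderstandi
  rot[15] = gatte$misunderstandin
  rot[16] = atte$misunderstanding
  rot[17] = tte$misunderstandinga
  rot[18] = te$misunderstandingat
  rot[19] = e$misunderstandingatt
  rot[20] = $misunderstandingatte
Sorted (with $ < everything):
  sorted[0] = $misunderstandingatte
  sorted[1] = andingatte$misunderst
  sorted[2] = atte$misunderstanding
  sorted[3] = derstandingatte$misun
  sorted[4] = dingatte$misunderstan
  sorted[5] = e$misunderstandingatt
  sorted[6] = erstandingatte$misund
  sorted[7] = gatte$misunderstandin
  sorted[8] = ingatte$misunderstand
  sorted[9] = isunderstandingatte$m
  sorted[10] = misunderstandingatte$
  sorted[11] = nderstandingatte$misu
  sorted[12] = ndingatte$misundersta
  sorted[13] = ngatte$misunderstandi
  sorted[14] = rstandingatte$misunde
  sorted[15] = standingatte$misunder
  sorted[16] = sunderstandingatte$mi
  sorted[17] = tandingatte$misunders
  sorted[18] = te$misunderstandingat
  sorted[19] = tte$misunderstandinga
  sorted[20] = understandingatte$mis
sorted[20] = understandingatte$mis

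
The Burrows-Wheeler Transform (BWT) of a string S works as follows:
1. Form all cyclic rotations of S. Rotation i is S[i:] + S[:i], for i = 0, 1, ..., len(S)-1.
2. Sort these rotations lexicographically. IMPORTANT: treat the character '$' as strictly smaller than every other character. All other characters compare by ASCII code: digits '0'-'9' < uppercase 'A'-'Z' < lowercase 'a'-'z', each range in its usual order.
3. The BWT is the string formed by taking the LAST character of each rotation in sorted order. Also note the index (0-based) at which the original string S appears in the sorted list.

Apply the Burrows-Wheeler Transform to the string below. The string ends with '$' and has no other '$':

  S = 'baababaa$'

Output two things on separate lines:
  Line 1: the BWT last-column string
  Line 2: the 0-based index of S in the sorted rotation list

Answer: aabbbaa$a
7

Derivation:
All 9 rotations (rotation i = S[i:]+S[:i]):
  rot[0] = baababaa$
  rot[1] = aababaa$b
  rot[2] = ababaa$ba
  rot[3] = babaa$baa
  rot[4] = abaa$baab
  rot[5] = baa$baaba
  rot[6] = aa$baabab
  rot[7] = a$baababa
  rot[8] = $baababaa
Sorted (with $ < everything):
  sorted[0] = $baababaa  (last char: 'a')
  sorted[1] = a$baababa  (last char: 'a')
  sorted[2] = aa$baabab  (last char: 'b')
  sorted[3] = aababaa$b  (last char: 'b')
  sorted[4] = abaa$baab  (last char: 'b')
  sorted[5] = ababaa$ba  (last char: 'a')
  sorted[6] = baa$baaba  (last char: 'a')
  sorted[7] = baababaa$  (last char: '$')
  sorted[8] = babaa$baa  (last char: 'a')
Last column: aabbbaa$a
Original string S is at sorted index 7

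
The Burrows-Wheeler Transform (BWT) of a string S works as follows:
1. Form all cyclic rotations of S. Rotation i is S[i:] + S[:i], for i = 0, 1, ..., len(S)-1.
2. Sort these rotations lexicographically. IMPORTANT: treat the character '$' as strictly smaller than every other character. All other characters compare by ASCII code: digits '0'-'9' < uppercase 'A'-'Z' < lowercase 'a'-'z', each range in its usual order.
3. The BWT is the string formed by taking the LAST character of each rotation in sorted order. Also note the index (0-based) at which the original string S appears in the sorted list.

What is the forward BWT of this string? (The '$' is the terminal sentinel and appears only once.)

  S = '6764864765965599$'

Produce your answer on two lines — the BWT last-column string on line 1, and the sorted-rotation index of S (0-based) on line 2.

All 17 rotations (rotation i = S[i:]+S[:i]):
  rot[0] = 6764864765965599$
  rot[1] = 764864765965599$6
  rot[2] = 64864765965599$67
  rot[3] = 4864765965599$676
  rot[4] = 864765965599$6764
  rot[5] = 64765965599$67648
  rot[6] = 4765965599$676486
  rot[7] = 765965599$6764864
  rot[8] = 65965599$67648647
  rot[9] = 5965599$676486476
  rot[10] = 965599$6764864765
  rot[11] = 65599$67648647659
  rot[12] = 5599$676486476596
  rot[13] = 599$6764864765965
  rot[14] = 99$67648647659655
  rot[15] = 9$676486476596559
  rot[16] = $6764864765965599
Sorted (with $ < everything):
  sorted[0] = $6764864765965599  (last char: '9')
  sorted[1] = 4765965599$676486  (last char: '6')
  sorted[2] = 4864765965599$676  (last char: '6')
  sorted[3] = 5599$676486476596  (last char: '6')
  sorted[4] = 5965599$676486476  (last char: '6')
  sorted[5] = 599$6764864765965  (last char: '5')
  sorted[6] = 64765965599$67648  (last char: '8')
  sorted[7] = 64864765965599$67  (last char: '7')
  sorted[8] = 65599$67648647659  (last char: '9')
  sorted[9] = 65965599$67648647  (last char: '7')
  sorted[10] = 6764864765965599$  (last char: '$')
  sorted[11] = 764864765965599$6  (last char: '6')
  sorted[12] = 765965599$6764864  (last char: '4')
  sorted[13] = 864765965599$6764  (last char: '4')
  sorted[14] = 9$676486476596559  (last char: '9')
  sorted[15] = 965599$6764864765  (last char: '5')
  sorted[16] = 99$67648647659655  (last char: '5')
Last column: 9666658797$644955
Original string S is at sorted index 10

Answer: 9666658797$644955
10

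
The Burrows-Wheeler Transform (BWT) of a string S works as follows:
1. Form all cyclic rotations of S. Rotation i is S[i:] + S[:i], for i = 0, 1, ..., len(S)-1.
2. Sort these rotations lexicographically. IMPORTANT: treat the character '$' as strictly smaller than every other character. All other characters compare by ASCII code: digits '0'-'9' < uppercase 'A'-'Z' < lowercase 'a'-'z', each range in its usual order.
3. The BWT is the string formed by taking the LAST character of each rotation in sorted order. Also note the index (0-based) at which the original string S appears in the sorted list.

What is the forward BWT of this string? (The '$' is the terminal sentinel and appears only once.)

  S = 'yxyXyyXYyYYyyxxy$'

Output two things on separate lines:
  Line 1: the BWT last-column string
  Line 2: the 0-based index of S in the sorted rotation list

All 17 rotations (rotation i = S[i:]+S[:i]):
  rot[0] = yxyXyyXYyYYyyxxy$
  rot[1] = xyXyyXYyYYyyxxy$y
  rot[2] = yXyyXYyYYyyxxy$yx
  rot[3] = XyyXYyYYyyxxy$yxy
  rot[4] = yyXYyYYyyxxy$yxyX
  rot[5] = yXYyYYyyxxy$yxyXy
  rot[6] = XYyYYyyxxy$yxyXyy
  rot[7] = YyYYyyxxy$yxyXyyX
  rot[8] = yYYyyxxy$yxyXyyXY
  rot[9] = YYyyxxy$yxyXyyXYy
  rot[10] = Yyyxxy$yxyXyyXYyY
  rot[11] = yyxxy$yxyXyyXYyYY
  rot[12] = yxxy$yxyXyyXYyYYy
  rot[13] = xxy$yxyXyyXYyYYyy
  rot[14] = xy$yxyXyyXYyYYyyx
  rot[15] = y$yxyXyyXYyYYyyxx
  rot[16] = $yxyXyyXYyYYyyxxy
Sorted (with $ < everything):
  sorted[0] = $yxyXyyXYyYYyyxxy  (last char: 'y')
  sorted[1] = XYyYYyyxxy$yxyXyy  (last char: 'y')
  sorted[2] = XyyXYyYYyyxxy$yxy  (last char: 'y')
  sorted[3] = YYyyxxy$yxyXyyXYy  (last char: 'y')
  sorted[4] = YyYYyyxxy$yxyXyyX  (last char: 'X')
  sorted[5] = Yyyxxy$yxyXyyXYyY  (last char: 'Y')
  sorted[6] = xxy$yxyXyyXYyYYyy  (last char: 'y')
  sorted[7] = xy$yxyXyyXYyYYyyx  (last char: 'x')
  sorted[8] = xyXyyXYyYYyyxxy$y  (last char: 'y')
  sorted[9] = y$yxyXyyXYyYYyyxx  (last char: 'x')
  sorted[10] = yXYyYYyyxxy$yxyXy  (last char: 'y')
  sorted[11] = yXyyXYyYYyyxxy$yx  (last char: 'x')
  sorted[12] = yYYyyxxy$yxyXyyXY  (last char: 'Y')
  sorted[13] = yxxy$yxyXyyXYyYYy  (last char: 'y')
  sorted[14] = yxyXyyXYyYYyyxxy$  (last char: '$')
  sorted[15] = yyXYyYYyyxxy$yxyX  (last char: 'X')
  sorted[16] = yyxxy$yxyXyyXYyYY  (last char: 'Y')
Last column: yyyyXYyxyxyxYy$XY
Original string S is at sorted index 14

Answer: yyyyXYyxyxyxYy$XY
14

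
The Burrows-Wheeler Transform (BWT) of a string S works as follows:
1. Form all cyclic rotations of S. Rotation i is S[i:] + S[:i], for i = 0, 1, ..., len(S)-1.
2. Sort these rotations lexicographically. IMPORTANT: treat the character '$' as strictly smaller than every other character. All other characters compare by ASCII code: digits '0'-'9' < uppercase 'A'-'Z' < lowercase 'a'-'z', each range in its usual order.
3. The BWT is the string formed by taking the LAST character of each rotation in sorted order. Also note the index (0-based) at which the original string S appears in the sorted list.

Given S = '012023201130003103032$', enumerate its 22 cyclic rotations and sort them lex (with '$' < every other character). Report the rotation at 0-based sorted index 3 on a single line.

All 22 rotations (rotation i = S[i:]+S[:i]):
  rot[0] = 012023201130003103032$
  rot[1] = 12023201130003103032$0
  rot[2] = 2023201130003103032$01
  rot[3] = 023201130003103032$012
  rot[4] = 23201130003103032$0120
  rot[5] = 3201130003103032$01202
  rot[6] = 201130003103032$012023
  rot[7] = 01130003103032$0120232
  rot[8] = 1130003103032$01202320
  rot[9] = 130003103032$012023201
  rot[10] = 30003103032$0120232011
  rot[11] = 0003103032$01202320113
  rot[12] = 003103032$012023201130
  rot[13] = 03103032$0120232011300
  rot[14] = 3103032$01202320113000
  rot[15] = 103032$012023201130003
  rot[16] = 03032$0120232011300031
  rot[17] = 3032$01202320113000310
  rot[18] = 032$012023201130003103
  rot[19] = 32$0120232011300031030
  rot[20] = 2$01202320113000310303
  rot[21] = $012023201130003103032
Sorted (with $ < everything):
  sorted[0] = $012023201130003103032
  sorted[1] = 0003103032$01202320113
  sorted[2] = 003103032$012023201130
  sorted[3] = 01130003103032$0120232
  sorted[4] = 012023201130003103032$
  sorted[5] = 023201130003103032$012
  sorted[6] = 03032$0120232011300031
  sorted[7] = 03103032$0120232011300
  sorted[8] = 032$012023201130003103
  sorted[9] = 103032$012023201130003
  sorted[10] = 1130003103032$01202320
  sorted[11] = 12023201130003103032$0
  sorted[12] = 130003103032$012023201
  sorted[13] = 2$01202320113000310303
  sorted[14] = 201130003103032$012023
  sorted[15] = 2023201130003103032$01
  sorted[16] = 23201130003103032$0120
  sorted[17] = 30003103032$0120232011
  sorted[18] = 3032$01202320113000310
  sorted[19] = 3103032$01202320113000
  sorted[20] = 32$0120232011300031030
  sorted[21] = 3201130003103032$01202
sorted[3] = 01130003103032$0120232

Answer: 01130003103032$0120232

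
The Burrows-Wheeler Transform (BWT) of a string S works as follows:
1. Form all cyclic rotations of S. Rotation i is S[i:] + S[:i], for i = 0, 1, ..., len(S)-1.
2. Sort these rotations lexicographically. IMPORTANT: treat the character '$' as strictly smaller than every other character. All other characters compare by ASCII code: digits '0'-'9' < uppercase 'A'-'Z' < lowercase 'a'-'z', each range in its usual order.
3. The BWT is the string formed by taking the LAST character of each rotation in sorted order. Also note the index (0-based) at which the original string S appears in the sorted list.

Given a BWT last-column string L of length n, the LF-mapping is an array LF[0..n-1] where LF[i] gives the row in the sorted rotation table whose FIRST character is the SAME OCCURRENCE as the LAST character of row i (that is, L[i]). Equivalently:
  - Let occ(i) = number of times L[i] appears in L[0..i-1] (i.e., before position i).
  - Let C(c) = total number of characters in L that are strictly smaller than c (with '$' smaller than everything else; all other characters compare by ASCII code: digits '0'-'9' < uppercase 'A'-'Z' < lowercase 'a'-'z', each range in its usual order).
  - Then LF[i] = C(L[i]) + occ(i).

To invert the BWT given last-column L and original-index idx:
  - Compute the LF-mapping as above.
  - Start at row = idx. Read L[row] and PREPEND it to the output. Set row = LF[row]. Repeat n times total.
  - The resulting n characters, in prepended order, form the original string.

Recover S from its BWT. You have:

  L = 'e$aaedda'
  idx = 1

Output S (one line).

Answer: aaaedde$

Derivation:
LF mapping: 6 0 1 2 7 4 5 3
Walk LF starting at row 1, prepending L[row]:
  step 1: row=1, L[1]='$', prepend. Next row=LF[1]=0
  step 2: row=0, L[0]='e', prepend. Next row=LF[0]=6
  step 3: row=6, L[6]='d', prepend. Next row=LF[6]=5
  step 4: row=5, L[5]='d', prepend. Next row=LF[5]=4
  step 5: row=4, L[4]='e', prepend. Next row=LF[4]=7
  step 6: row=7, L[7]='a', prepend. Next row=LF[7]=3
  step 7: row=3, L[3]='a', prepend. Next row=LF[3]=2
  step 8: row=2, L[2]='a', prepend. Next row=LF[2]=1
Reversed output: aaaedde$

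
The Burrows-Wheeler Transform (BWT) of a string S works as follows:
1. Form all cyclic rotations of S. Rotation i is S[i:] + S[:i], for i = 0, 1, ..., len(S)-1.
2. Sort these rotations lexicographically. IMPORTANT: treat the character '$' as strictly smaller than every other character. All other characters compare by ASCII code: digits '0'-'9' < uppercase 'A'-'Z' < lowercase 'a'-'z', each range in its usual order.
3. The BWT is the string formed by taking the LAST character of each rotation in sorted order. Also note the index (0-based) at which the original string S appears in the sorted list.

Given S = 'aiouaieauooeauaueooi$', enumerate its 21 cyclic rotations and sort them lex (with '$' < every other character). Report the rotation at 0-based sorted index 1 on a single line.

Answer: aieauooeauaueooi$aiou

Derivation:
All 21 rotations (rotation i = S[i:]+S[:i]):
  rot[0] = aiouaieauooeauaueooi$
  rot[1] = iouaieauooeauaueooi$a
  rot[2] = ouaieauooeauaueooi$ai
  rot[3] = uaieauooeauaueooi$aio
  rot[4] = aieauooeauaueooi$aiou
  rot[5] = ieauooeauaueooi$aioua
  rot[6] = eauooeauaueooi$aiouai
  rot[7] = auooeauaueooi$aiouaie
  rot[8] = uooeauaueooi$aiouaiea
  rot[9] = ooeauaueooi$aiouaieau
  rot[10] = oeauaueooi$aiouaieauo
  rot[11] = eauaueooi$aiouaieauoo
  rot[12] = auaueooi$aiouaieauooe
  rot[13] = uaueooi$aiouaieauooea
  rot[14] = aueooi$aiouaieauooeau
  rot[15] = ueooi$aiouaieauooeaua
  rot[16] = eooi$aiouaieauooeauau
  rot[17] = ooi$aiouaieauooeauaue
  rot[18] = oi$aiouaieauooeauaueo
  rot[19] = i$aiouaieauooeauaueoo
  rot[20] = $aiouaieauooeauaueooi
Sorted (with $ < everything):
  sorted[0] = $aiouaieauooeauaueooi
  sorted[1] = aieauooeauaueooi$aiou
  sorted[2] = aiouaieauooeauaueooi$
  sorted[3] = auaueooi$aiouaieauooe
  sorted[4] = aueooi$aiouaieauooeau
  sorted[5] = auooeauaueooi$aiouaie
  sorted[6] = eauaueooi$aiouaieauoo
  sorted[7] = eauooeauaueooi$aiouai
  sorted[8] = eooi$aiouaieauooeauau
  sorted[9] = i$aiouaieauooeauaueoo
  sorted[10] = ieauooeauaueooi$aioua
  sorted[11] = iouaieauooeauaueooi$a
  sorted[12] = oeauaueooi$aiouaieauo
  sorted[13] = oi$aiouaieauooeauaueo
  sorted[14] = ooeauaueooi$aiouaieau
  sorted[15] = ooi$aiouaieauooeauaue
  sorted[16] = ouaieauooeauaueooi$ai
  sorted[17] = uaieauooeauaueooi$aio
  sorted[18] = uaueooi$aiouaieauooea
  sorted[19] = ueooi$aiouaieauooeaua
  sorted[20] = uooeauaueooi$aiouaiea
sorted[1] = aieauooeauaueooi$aiou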